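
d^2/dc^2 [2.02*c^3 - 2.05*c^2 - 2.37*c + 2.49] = 12.12*c - 4.1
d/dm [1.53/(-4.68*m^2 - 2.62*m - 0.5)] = (14.3208*m + 4.0086)/(4.68*m^2 + 2.62*m + 0.5)^2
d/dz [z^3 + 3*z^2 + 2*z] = 3*z^2 + 6*z + 2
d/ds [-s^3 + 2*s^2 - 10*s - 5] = -3*s^2 + 4*s - 10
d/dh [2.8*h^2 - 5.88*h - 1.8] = 5.6*h - 5.88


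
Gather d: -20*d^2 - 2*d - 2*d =-20*d^2 - 4*d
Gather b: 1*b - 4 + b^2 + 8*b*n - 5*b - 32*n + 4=b^2 + b*(8*n - 4) - 32*n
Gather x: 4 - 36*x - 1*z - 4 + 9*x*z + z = x*(9*z - 36)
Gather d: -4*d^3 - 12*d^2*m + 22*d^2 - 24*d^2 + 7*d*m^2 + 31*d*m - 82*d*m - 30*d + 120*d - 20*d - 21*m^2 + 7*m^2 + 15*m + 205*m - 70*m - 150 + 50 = -4*d^3 + d^2*(-12*m - 2) + d*(7*m^2 - 51*m + 70) - 14*m^2 + 150*m - 100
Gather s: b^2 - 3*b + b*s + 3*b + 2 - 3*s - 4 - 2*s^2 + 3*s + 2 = b^2 + b*s - 2*s^2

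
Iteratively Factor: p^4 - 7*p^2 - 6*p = (p + 2)*(p^3 - 2*p^2 - 3*p) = p*(p + 2)*(p^2 - 2*p - 3) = p*(p - 3)*(p + 2)*(p + 1)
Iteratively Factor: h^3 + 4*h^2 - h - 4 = (h - 1)*(h^2 + 5*h + 4) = (h - 1)*(h + 1)*(h + 4)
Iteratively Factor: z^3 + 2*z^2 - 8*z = (z - 2)*(z^2 + 4*z) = (z - 2)*(z + 4)*(z)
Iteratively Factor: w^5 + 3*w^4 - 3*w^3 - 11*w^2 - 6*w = (w + 1)*(w^4 + 2*w^3 - 5*w^2 - 6*w) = (w + 1)^2*(w^3 + w^2 - 6*w) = (w - 2)*(w + 1)^2*(w^2 + 3*w) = (w - 2)*(w + 1)^2*(w + 3)*(w)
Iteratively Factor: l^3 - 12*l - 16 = (l + 2)*(l^2 - 2*l - 8) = (l + 2)^2*(l - 4)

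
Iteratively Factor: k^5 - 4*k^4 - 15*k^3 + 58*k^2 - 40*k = (k)*(k^4 - 4*k^3 - 15*k^2 + 58*k - 40) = k*(k - 5)*(k^3 + k^2 - 10*k + 8) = k*(k - 5)*(k - 1)*(k^2 + 2*k - 8) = k*(k - 5)*(k - 1)*(k + 4)*(k - 2)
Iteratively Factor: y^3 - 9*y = (y - 3)*(y^2 + 3*y) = y*(y - 3)*(y + 3)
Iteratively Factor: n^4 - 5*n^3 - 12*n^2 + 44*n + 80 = (n - 5)*(n^3 - 12*n - 16) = (n - 5)*(n + 2)*(n^2 - 2*n - 8) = (n - 5)*(n + 2)^2*(n - 4)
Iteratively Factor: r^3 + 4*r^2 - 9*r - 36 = (r + 4)*(r^2 - 9) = (r + 3)*(r + 4)*(r - 3)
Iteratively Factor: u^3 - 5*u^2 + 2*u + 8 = (u - 2)*(u^2 - 3*u - 4) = (u - 4)*(u - 2)*(u + 1)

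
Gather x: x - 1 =x - 1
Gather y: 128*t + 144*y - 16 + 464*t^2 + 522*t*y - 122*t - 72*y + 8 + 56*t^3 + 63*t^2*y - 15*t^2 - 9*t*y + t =56*t^3 + 449*t^2 + 7*t + y*(63*t^2 + 513*t + 72) - 8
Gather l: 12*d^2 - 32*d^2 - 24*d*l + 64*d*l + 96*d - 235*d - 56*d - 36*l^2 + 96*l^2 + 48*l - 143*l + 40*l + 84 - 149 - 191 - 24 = -20*d^2 - 195*d + 60*l^2 + l*(40*d - 55) - 280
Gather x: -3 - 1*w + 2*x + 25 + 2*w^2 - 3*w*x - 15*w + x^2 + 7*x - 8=2*w^2 - 16*w + x^2 + x*(9 - 3*w) + 14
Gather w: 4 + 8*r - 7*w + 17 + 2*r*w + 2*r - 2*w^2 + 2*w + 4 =10*r - 2*w^2 + w*(2*r - 5) + 25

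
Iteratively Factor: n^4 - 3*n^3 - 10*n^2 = (n)*(n^3 - 3*n^2 - 10*n) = n*(n - 5)*(n^2 + 2*n) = n*(n - 5)*(n + 2)*(n)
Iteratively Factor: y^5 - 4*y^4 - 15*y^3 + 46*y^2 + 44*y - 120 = (y + 2)*(y^4 - 6*y^3 - 3*y^2 + 52*y - 60) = (y - 5)*(y + 2)*(y^3 - y^2 - 8*y + 12) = (y - 5)*(y - 2)*(y + 2)*(y^2 + y - 6) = (y - 5)*(y - 2)*(y + 2)*(y + 3)*(y - 2)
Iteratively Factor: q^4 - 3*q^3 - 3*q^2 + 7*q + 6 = (q + 1)*(q^3 - 4*q^2 + q + 6) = (q - 2)*(q + 1)*(q^2 - 2*q - 3) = (q - 3)*(q - 2)*(q + 1)*(q + 1)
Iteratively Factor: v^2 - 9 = (v - 3)*(v + 3)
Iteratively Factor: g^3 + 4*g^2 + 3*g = (g)*(g^2 + 4*g + 3) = g*(g + 3)*(g + 1)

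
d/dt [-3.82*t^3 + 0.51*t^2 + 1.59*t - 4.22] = -11.46*t^2 + 1.02*t + 1.59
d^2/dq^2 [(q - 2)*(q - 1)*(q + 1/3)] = 6*q - 16/3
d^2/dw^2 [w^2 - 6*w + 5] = 2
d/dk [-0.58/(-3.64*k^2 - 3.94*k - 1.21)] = (-4.2224*k - 2.2852)/(3.64*k^2 + 3.94*k + 1.21)^2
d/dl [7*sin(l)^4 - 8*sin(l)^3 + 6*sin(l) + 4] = 2*(14*sin(l)^3 - 12*sin(l)^2 + 3)*cos(l)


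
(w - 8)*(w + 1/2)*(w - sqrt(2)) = w^3 - 15*w^2/2 - sqrt(2)*w^2 - 4*w + 15*sqrt(2)*w/2 + 4*sqrt(2)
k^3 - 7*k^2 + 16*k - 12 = (k - 3)*(k - 2)^2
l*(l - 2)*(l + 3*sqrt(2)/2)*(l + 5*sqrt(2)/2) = l^4 - 2*l^3 + 4*sqrt(2)*l^3 - 8*sqrt(2)*l^2 + 15*l^2/2 - 15*l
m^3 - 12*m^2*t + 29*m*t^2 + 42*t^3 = (m - 7*t)*(m - 6*t)*(m + t)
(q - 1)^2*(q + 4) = q^3 + 2*q^2 - 7*q + 4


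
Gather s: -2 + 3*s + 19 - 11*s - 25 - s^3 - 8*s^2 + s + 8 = -s^3 - 8*s^2 - 7*s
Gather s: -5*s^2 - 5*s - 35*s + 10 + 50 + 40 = -5*s^2 - 40*s + 100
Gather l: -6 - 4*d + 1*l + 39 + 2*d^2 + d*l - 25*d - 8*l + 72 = 2*d^2 - 29*d + l*(d - 7) + 105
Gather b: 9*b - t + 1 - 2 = 9*b - t - 1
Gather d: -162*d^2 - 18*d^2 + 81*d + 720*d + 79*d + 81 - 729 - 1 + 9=-180*d^2 + 880*d - 640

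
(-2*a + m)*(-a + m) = 2*a^2 - 3*a*m + m^2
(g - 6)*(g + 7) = g^2 + g - 42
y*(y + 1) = y^2 + y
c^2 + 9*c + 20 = (c + 4)*(c + 5)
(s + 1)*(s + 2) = s^2 + 3*s + 2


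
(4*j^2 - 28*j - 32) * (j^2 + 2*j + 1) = 4*j^4 - 20*j^3 - 84*j^2 - 92*j - 32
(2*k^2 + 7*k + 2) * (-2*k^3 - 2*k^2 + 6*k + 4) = -4*k^5 - 18*k^4 - 6*k^3 + 46*k^2 + 40*k + 8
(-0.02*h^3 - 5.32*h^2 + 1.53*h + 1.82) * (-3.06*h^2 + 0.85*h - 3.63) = 0.0612*h^5 + 16.2622*h^4 - 9.1312*h^3 + 15.0429*h^2 - 4.0069*h - 6.6066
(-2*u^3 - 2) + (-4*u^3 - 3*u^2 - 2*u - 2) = -6*u^3 - 3*u^2 - 2*u - 4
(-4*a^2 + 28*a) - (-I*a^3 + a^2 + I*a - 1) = I*a^3 - 5*a^2 + 28*a - I*a + 1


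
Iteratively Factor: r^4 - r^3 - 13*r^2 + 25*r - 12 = (r - 1)*(r^3 - 13*r + 12) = (r - 1)*(r + 4)*(r^2 - 4*r + 3) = (r - 1)^2*(r + 4)*(r - 3)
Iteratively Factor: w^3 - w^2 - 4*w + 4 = (w - 1)*(w^2 - 4) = (w - 1)*(w + 2)*(w - 2)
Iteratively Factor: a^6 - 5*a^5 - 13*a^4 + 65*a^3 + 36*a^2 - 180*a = (a - 3)*(a^5 - 2*a^4 - 19*a^3 + 8*a^2 + 60*a) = (a - 3)*(a - 2)*(a^4 - 19*a^2 - 30*a) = (a - 3)*(a - 2)*(a + 3)*(a^3 - 3*a^2 - 10*a) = (a - 5)*(a - 3)*(a - 2)*(a + 3)*(a^2 + 2*a) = a*(a - 5)*(a - 3)*(a - 2)*(a + 3)*(a + 2)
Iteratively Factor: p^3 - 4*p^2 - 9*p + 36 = (p - 3)*(p^2 - p - 12) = (p - 4)*(p - 3)*(p + 3)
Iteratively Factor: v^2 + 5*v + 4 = (v + 4)*(v + 1)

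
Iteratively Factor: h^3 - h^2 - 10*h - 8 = (h + 1)*(h^2 - 2*h - 8) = (h + 1)*(h + 2)*(h - 4)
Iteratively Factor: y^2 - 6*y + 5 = (y - 5)*(y - 1)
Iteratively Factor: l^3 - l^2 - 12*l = (l)*(l^2 - l - 12) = l*(l + 3)*(l - 4)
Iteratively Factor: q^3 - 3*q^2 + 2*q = (q - 2)*(q^2 - q) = q*(q - 2)*(q - 1)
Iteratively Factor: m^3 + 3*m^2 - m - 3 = (m + 1)*(m^2 + 2*m - 3) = (m + 1)*(m + 3)*(m - 1)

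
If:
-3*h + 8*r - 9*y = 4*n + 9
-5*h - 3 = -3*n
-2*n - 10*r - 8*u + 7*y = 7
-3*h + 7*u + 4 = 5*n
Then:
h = -357*y/2383 - 2217/2383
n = -595*y/2383 - 1312/2383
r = 4499*y/4766 + 2387/4766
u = -578*y/2383 - 3249/2383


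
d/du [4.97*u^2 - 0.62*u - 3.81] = 9.94*u - 0.62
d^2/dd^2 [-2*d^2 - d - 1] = -4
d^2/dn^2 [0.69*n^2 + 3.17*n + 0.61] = 1.38000000000000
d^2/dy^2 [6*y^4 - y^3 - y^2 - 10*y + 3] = 72*y^2 - 6*y - 2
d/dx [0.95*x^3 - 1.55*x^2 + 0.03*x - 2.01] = 2.85*x^2 - 3.1*x + 0.03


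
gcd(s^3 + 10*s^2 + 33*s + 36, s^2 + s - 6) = s + 3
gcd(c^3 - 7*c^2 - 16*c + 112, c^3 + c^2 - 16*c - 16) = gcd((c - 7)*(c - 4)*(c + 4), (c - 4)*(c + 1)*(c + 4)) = c^2 - 16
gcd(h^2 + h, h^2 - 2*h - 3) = h + 1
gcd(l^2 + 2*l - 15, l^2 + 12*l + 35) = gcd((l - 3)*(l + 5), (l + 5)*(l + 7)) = l + 5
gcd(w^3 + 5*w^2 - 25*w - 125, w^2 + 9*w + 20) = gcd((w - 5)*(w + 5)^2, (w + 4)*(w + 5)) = w + 5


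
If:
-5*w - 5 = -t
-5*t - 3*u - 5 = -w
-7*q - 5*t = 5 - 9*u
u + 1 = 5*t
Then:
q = -662/231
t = -5/33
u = -58/33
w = -34/33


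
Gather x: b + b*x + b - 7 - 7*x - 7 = 2*b + x*(b - 7) - 14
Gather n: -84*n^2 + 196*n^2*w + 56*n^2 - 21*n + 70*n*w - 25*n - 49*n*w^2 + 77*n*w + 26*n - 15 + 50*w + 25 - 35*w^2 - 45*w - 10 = n^2*(196*w - 28) + n*(-49*w^2 + 147*w - 20) - 35*w^2 + 5*w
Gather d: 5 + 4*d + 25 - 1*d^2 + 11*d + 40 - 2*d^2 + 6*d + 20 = -3*d^2 + 21*d + 90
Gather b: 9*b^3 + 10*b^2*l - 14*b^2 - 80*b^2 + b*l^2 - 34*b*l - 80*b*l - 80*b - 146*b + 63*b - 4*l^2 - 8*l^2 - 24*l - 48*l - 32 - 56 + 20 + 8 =9*b^3 + b^2*(10*l - 94) + b*(l^2 - 114*l - 163) - 12*l^2 - 72*l - 60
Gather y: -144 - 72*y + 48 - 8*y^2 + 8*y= -8*y^2 - 64*y - 96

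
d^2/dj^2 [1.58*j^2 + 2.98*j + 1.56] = 3.16000000000000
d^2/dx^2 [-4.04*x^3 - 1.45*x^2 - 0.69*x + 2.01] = -24.24*x - 2.9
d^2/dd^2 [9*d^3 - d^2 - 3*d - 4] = 54*d - 2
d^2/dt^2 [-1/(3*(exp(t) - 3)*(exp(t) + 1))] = 2*(-2*exp(3*t) + 3*exp(2*t) - 8*exp(t) + 3)*exp(t)/(3*(exp(6*t) - 6*exp(5*t) + 3*exp(4*t) + 28*exp(3*t) - 9*exp(2*t) - 54*exp(t) - 27))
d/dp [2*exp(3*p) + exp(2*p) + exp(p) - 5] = (6*exp(2*p) + 2*exp(p) + 1)*exp(p)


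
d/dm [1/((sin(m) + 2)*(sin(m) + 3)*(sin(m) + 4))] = (-18*sin(m) + 3*cos(m)^2 - 29)*cos(m)/((sin(m) + 2)^2*(sin(m) + 3)^2*(sin(m) + 4)^2)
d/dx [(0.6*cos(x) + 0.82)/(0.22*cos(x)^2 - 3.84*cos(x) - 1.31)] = (0.132*cos(x)^2 + 0.3608*cos(x) - 2.3628)*sin(x)/(0.0484*cos(x)^4 - 1.6896*cos(x)^3 + 14.1692*cos(x)^2 + 10.0608*cos(x) + 1.7161)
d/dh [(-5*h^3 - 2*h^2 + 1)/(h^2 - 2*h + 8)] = (-5*h^4 + 20*h^3 - 116*h^2 - 34*h + 2)/(h^4 - 4*h^3 + 20*h^2 - 32*h + 64)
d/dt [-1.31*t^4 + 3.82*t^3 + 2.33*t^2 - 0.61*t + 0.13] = -5.24*t^3 + 11.46*t^2 + 4.66*t - 0.61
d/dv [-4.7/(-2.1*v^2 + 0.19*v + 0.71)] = (0.893 - 19.74*v)/(-2.1*v^2 + 0.19*v + 0.71)^2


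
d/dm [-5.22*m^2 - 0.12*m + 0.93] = -10.44*m - 0.12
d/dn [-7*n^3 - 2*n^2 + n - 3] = -21*n^2 - 4*n + 1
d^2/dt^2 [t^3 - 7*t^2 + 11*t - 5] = 6*t - 14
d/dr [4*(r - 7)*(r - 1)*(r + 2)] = 12*r^2 - 48*r - 36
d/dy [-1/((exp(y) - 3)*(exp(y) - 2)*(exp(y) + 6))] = ((exp(y) - 3)*(exp(y) - 2) + (exp(y) - 3)*(exp(y) + 6) + (exp(y) - 2)*(exp(y) + 6))*exp(y)/((exp(y) - 3)^2*(exp(y) - 2)^2*(exp(y) + 6)^2)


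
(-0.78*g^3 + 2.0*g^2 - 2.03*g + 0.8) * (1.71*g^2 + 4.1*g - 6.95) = -1.3338*g^5 + 0.222*g^4 + 10.1497*g^3 - 20.855*g^2 + 17.3885*g - 5.56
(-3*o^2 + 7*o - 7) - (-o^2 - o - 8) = -2*o^2 + 8*o + 1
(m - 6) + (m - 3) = 2*m - 9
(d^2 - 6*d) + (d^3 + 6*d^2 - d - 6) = d^3 + 7*d^2 - 7*d - 6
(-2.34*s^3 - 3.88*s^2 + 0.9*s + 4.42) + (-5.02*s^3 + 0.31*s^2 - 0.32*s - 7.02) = -7.36*s^3 - 3.57*s^2 + 0.58*s - 2.6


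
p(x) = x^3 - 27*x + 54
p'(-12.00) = 405.00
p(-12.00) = -1350.00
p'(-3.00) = 0.00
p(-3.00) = 108.00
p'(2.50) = -8.25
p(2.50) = 2.12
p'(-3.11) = 2.02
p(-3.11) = 107.89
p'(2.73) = -4.64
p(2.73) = 0.64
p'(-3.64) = 12.75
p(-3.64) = 104.05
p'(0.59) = -25.96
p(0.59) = 38.28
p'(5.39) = 60.16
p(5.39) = 65.06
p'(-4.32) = 28.99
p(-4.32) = 90.02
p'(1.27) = -22.16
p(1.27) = 21.76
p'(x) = 3*x^2 - 27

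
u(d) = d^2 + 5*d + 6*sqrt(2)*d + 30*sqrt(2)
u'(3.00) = 19.49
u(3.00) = 91.88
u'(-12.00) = -10.51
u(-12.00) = 24.60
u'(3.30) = 20.09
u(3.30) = 97.82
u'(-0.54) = 12.41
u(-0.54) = 35.44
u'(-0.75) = 11.99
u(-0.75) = 32.87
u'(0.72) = 14.93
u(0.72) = 52.65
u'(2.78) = 19.05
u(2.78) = 87.64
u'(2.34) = 18.17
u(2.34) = 79.46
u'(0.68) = 14.85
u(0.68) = 52.06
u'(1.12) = 15.73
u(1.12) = 58.78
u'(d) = 2*d + 5 + 6*sqrt(2)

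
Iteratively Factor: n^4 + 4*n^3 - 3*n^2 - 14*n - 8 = (n + 1)*(n^3 + 3*n^2 - 6*n - 8) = (n - 2)*(n + 1)*(n^2 + 5*n + 4) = (n - 2)*(n + 1)^2*(n + 4)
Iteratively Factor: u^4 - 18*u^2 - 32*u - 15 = (u + 1)*(u^3 - u^2 - 17*u - 15) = (u + 1)*(u + 3)*(u^2 - 4*u - 5) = (u - 5)*(u + 1)*(u + 3)*(u + 1)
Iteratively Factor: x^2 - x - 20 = (x + 4)*(x - 5)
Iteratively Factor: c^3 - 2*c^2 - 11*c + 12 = (c + 3)*(c^2 - 5*c + 4) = (c - 1)*(c + 3)*(c - 4)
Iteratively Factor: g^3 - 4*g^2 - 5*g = (g - 5)*(g^2 + g) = g*(g - 5)*(g + 1)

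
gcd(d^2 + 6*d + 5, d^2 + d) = d + 1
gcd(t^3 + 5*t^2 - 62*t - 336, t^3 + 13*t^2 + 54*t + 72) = t + 6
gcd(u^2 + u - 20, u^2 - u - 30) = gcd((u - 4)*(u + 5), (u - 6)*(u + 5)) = u + 5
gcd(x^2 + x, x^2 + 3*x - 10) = 1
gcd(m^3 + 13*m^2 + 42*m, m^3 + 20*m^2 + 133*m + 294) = m^2 + 13*m + 42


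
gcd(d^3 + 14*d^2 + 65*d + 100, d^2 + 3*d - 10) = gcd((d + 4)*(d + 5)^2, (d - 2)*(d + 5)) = d + 5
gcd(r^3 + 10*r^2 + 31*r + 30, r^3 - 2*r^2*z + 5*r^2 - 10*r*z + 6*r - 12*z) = r^2 + 5*r + 6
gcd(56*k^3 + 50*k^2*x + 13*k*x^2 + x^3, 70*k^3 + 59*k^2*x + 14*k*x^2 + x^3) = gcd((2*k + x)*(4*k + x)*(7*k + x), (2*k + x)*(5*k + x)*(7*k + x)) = 14*k^2 + 9*k*x + x^2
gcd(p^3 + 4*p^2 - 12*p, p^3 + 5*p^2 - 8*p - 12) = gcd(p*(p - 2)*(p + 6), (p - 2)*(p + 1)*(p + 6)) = p^2 + 4*p - 12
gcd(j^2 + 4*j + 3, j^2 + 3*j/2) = 1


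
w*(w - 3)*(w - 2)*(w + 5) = w^4 - 19*w^2 + 30*w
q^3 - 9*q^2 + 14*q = q*(q - 7)*(q - 2)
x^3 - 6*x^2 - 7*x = x*(x - 7)*(x + 1)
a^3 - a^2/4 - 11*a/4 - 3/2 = (a - 2)*(a + 3/4)*(a + 1)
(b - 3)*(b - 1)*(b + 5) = b^3 + b^2 - 17*b + 15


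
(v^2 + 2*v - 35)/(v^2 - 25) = (v + 7)/(v + 5)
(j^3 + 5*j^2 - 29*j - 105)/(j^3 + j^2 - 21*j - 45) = (j + 7)/(j + 3)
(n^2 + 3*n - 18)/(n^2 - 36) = (n - 3)/(n - 6)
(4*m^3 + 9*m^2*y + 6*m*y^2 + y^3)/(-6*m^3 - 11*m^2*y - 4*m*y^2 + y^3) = (4*m + y)/(-6*m + y)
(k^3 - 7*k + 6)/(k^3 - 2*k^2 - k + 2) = (k + 3)/(k + 1)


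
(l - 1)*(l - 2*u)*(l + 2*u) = l^3 - l^2 - 4*l*u^2 + 4*u^2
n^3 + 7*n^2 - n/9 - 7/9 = (n - 1/3)*(n + 1/3)*(n + 7)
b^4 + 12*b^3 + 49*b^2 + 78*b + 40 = (b + 1)*(b + 2)*(b + 4)*(b + 5)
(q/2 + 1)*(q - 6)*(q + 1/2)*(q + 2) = q^4/2 - 3*q^3/4 - 21*q^2/2 - 17*q - 6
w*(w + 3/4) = w^2 + 3*w/4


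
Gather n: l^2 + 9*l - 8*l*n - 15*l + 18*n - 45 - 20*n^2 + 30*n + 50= l^2 - 6*l - 20*n^2 + n*(48 - 8*l) + 5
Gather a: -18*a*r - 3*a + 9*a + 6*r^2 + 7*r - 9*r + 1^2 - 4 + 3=a*(6 - 18*r) + 6*r^2 - 2*r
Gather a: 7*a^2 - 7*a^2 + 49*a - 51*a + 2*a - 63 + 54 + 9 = 0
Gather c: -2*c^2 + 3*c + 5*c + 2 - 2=-2*c^2 + 8*c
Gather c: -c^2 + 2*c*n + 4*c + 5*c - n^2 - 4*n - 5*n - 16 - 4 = -c^2 + c*(2*n + 9) - n^2 - 9*n - 20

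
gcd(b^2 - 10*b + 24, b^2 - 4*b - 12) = b - 6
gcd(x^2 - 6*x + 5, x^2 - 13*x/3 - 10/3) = x - 5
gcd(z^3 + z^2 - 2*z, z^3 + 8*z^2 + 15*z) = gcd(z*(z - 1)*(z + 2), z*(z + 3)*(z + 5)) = z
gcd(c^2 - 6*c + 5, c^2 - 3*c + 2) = c - 1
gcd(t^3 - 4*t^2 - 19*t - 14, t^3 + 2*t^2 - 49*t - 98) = t^2 - 5*t - 14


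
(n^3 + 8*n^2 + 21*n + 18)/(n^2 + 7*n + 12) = (n^2 + 5*n + 6)/(n + 4)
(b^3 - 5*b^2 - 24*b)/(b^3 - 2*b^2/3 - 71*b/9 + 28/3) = 9*b*(b - 8)/(9*b^2 - 33*b + 28)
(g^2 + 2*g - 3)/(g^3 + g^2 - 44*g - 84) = (g^2 + 2*g - 3)/(g^3 + g^2 - 44*g - 84)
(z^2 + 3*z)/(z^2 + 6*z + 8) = z*(z + 3)/(z^2 + 6*z + 8)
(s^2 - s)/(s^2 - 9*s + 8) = s/(s - 8)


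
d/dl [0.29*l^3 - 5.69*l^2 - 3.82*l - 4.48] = 0.87*l^2 - 11.38*l - 3.82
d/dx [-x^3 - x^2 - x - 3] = -3*x^2 - 2*x - 1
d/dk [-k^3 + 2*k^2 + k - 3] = -3*k^2 + 4*k + 1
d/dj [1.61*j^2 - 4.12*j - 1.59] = 3.22*j - 4.12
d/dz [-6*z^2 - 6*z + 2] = -12*z - 6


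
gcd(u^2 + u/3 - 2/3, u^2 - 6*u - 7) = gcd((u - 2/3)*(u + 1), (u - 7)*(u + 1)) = u + 1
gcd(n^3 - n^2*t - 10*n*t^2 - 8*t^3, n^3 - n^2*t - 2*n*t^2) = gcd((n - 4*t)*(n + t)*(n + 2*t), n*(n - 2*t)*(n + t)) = n + t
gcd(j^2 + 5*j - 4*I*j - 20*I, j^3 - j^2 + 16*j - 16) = j - 4*I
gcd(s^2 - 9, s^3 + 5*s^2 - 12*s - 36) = s - 3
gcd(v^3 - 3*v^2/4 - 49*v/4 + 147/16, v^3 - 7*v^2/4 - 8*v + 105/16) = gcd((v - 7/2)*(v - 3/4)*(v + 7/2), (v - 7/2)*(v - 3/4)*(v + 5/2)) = v^2 - 17*v/4 + 21/8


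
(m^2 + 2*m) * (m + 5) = m^3 + 7*m^2 + 10*m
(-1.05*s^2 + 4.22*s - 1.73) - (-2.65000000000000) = -1.05*s^2 + 4.22*s + 0.92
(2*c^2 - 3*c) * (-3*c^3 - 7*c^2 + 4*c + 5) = -6*c^5 - 5*c^4 + 29*c^3 - 2*c^2 - 15*c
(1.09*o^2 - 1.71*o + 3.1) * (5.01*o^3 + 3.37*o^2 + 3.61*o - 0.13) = 5.4609*o^5 - 4.8938*o^4 + 13.7032*o^3 + 4.1322*o^2 + 11.4133*o - 0.403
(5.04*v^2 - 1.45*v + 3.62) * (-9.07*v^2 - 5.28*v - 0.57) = -45.7128*v^4 - 13.4597*v^3 - 28.0502*v^2 - 18.2871*v - 2.0634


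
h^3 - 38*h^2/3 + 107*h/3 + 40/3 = (h - 8)*(h - 5)*(h + 1/3)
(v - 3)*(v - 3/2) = v^2 - 9*v/2 + 9/2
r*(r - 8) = r^2 - 8*r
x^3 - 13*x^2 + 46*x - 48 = (x - 8)*(x - 3)*(x - 2)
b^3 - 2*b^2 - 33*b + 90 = (b - 5)*(b - 3)*(b + 6)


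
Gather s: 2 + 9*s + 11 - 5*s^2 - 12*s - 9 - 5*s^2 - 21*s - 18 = -10*s^2 - 24*s - 14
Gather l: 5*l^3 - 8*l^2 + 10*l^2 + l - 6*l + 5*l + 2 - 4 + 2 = 5*l^3 + 2*l^2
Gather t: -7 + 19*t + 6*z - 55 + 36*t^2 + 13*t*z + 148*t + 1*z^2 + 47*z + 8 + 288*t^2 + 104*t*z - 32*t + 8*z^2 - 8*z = 324*t^2 + t*(117*z + 135) + 9*z^2 + 45*z - 54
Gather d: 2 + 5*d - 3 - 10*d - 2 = -5*d - 3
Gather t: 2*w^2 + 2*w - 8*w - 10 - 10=2*w^2 - 6*w - 20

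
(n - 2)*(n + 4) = n^2 + 2*n - 8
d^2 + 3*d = d*(d + 3)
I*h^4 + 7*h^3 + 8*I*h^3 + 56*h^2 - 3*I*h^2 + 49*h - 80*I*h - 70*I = (h + 7)*(h - 5*I)*(h - 2*I)*(I*h + I)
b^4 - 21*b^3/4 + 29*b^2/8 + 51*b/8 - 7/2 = (b - 4)*(b - 7/4)*(b - 1/2)*(b + 1)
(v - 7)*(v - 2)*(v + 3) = v^3 - 6*v^2 - 13*v + 42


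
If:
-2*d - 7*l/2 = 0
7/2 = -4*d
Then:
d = -7/8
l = 1/2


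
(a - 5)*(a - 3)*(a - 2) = a^3 - 10*a^2 + 31*a - 30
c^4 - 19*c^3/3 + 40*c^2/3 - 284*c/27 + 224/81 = (c - 8/3)*(c - 7/3)*(c - 2/3)^2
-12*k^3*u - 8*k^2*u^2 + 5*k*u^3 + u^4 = u*(-2*k + u)*(k + u)*(6*k + u)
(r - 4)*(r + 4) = r^2 - 16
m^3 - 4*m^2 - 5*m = m*(m - 5)*(m + 1)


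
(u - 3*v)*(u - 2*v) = u^2 - 5*u*v + 6*v^2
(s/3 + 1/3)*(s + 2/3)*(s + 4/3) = s^3/3 + s^2 + 26*s/27 + 8/27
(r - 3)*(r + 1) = r^2 - 2*r - 3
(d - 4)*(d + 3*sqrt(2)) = d^2 - 4*d + 3*sqrt(2)*d - 12*sqrt(2)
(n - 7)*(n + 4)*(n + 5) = n^3 + 2*n^2 - 43*n - 140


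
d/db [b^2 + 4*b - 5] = 2*b + 4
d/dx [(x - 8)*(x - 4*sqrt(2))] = 2*x - 8 - 4*sqrt(2)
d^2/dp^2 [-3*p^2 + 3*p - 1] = -6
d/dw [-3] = 0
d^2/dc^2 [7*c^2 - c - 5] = 14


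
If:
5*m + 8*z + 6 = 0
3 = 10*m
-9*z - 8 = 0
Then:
No Solution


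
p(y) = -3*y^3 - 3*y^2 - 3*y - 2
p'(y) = -9*y^2 - 6*y - 3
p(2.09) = -48.76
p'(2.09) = -54.85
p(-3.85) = 136.28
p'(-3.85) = -113.30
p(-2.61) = 38.73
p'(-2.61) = -48.65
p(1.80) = -34.62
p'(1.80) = -42.96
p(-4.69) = 255.57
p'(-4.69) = -172.82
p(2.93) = -112.01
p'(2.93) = -97.84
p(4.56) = -362.52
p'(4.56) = -217.50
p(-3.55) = 105.06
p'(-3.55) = -95.12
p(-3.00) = 61.00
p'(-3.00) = -66.00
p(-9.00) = 1969.00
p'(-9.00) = -678.00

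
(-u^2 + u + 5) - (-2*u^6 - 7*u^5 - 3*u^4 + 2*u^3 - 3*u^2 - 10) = 2*u^6 + 7*u^5 + 3*u^4 - 2*u^3 + 2*u^2 + u + 15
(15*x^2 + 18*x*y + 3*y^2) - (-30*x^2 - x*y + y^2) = 45*x^2 + 19*x*y + 2*y^2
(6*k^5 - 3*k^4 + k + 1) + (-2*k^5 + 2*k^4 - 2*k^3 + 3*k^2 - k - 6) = 4*k^5 - k^4 - 2*k^3 + 3*k^2 - 5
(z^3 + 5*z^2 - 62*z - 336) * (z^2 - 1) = z^5 + 5*z^4 - 63*z^3 - 341*z^2 + 62*z + 336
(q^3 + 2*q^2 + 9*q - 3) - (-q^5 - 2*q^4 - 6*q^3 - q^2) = q^5 + 2*q^4 + 7*q^3 + 3*q^2 + 9*q - 3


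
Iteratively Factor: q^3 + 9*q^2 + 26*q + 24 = (q + 2)*(q^2 + 7*q + 12) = (q + 2)*(q + 3)*(q + 4)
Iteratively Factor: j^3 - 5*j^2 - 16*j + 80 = (j - 4)*(j^2 - j - 20) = (j - 5)*(j - 4)*(j + 4)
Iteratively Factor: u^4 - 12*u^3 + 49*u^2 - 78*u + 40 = (u - 4)*(u^3 - 8*u^2 + 17*u - 10) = (u - 4)*(u - 2)*(u^2 - 6*u + 5) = (u - 5)*(u - 4)*(u - 2)*(u - 1)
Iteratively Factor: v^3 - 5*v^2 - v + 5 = (v + 1)*(v^2 - 6*v + 5) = (v - 1)*(v + 1)*(v - 5)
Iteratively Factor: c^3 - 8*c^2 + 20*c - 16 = (c - 4)*(c^2 - 4*c + 4) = (c - 4)*(c - 2)*(c - 2)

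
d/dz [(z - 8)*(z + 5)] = 2*z - 3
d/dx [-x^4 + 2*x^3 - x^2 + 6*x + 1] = -4*x^3 + 6*x^2 - 2*x + 6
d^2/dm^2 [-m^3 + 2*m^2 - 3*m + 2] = 4 - 6*m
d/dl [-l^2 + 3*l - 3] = 3 - 2*l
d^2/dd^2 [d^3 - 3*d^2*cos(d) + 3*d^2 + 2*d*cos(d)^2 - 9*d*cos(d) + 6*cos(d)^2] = 3*d^2*cos(d) + 12*d*sin(d) + 9*d*cos(d) - 4*d*cos(2*d) + 6*d + 18*sin(d) - 4*sin(2*d) - 6*cos(d) - 12*cos(2*d) + 6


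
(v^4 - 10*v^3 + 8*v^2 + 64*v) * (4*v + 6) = 4*v^5 - 34*v^4 - 28*v^3 + 304*v^2 + 384*v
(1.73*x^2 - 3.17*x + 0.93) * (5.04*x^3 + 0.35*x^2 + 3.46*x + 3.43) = 8.7192*x^5 - 15.3713*x^4 + 9.5635*x^3 - 4.7088*x^2 - 7.6553*x + 3.1899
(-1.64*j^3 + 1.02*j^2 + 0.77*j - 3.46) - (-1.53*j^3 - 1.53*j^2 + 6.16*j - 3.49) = -0.11*j^3 + 2.55*j^2 - 5.39*j + 0.0300000000000002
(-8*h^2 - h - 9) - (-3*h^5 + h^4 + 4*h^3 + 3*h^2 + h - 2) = 3*h^5 - h^4 - 4*h^3 - 11*h^2 - 2*h - 7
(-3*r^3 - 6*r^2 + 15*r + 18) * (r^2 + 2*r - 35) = -3*r^5 - 12*r^4 + 108*r^3 + 258*r^2 - 489*r - 630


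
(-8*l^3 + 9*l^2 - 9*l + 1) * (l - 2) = -8*l^4 + 25*l^3 - 27*l^2 + 19*l - 2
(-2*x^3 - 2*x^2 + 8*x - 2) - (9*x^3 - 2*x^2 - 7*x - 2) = -11*x^3 + 15*x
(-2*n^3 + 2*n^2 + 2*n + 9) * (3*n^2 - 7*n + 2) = -6*n^5 + 20*n^4 - 12*n^3 + 17*n^2 - 59*n + 18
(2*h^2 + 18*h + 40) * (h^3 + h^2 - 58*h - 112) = 2*h^5 + 20*h^4 - 58*h^3 - 1228*h^2 - 4336*h - 4480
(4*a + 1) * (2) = 8*a + 2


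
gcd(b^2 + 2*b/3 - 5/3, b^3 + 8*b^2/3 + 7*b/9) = 1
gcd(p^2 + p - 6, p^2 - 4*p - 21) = p + 3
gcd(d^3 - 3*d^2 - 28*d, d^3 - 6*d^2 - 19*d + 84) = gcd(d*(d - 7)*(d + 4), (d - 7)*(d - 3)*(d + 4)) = d^2 - 3*d - 28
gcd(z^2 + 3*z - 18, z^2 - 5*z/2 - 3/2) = z - 3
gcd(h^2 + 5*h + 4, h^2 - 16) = h + 4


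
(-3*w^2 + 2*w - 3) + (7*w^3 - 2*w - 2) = 7*w^3 - 3*w^2 - 5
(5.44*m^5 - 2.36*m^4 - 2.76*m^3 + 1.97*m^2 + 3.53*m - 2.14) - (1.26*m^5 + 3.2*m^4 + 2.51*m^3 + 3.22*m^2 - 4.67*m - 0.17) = 4.18*m^5 - 5.56*m^4 - 5.27*m^3 - 1.25*m^2 + 8.2*m - 1.97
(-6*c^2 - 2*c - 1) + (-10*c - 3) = -6*c^2 - 12*c - 4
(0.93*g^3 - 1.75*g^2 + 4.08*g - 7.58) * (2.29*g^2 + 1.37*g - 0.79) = 2.1297*g^5 - 2.7334*g^4 + 6.211*g^3 - 10.3861*g^2 - 13.6078*g + 5.9882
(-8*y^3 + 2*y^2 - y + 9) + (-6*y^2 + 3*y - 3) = -8*y^3 - 4*y^2 + 2*y + 6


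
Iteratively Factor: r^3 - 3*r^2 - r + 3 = (r + 1)*(r^2 - 4*r + 3) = (r - 3)*(r + 1)*(r - 1)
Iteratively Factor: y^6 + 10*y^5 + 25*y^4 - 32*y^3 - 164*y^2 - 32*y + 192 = (y + 3)*(y^5 + 7*y^4 + 4*y^3 - 44*y^2 - 32*y + 64) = (y + 3)*(y + 4)*(y^4 + 3*y^3 - 8*y^2 - 12*y + 16) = (y + 2)*(y + 3)*(y + 4)*(y^3 + y^2 - 10*y + 8) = (y + 2)*(y + 3)*(y + 4)^2*(y^2 - 3*y + 2) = (y - 2)*(y + 2)*(y + 3)*(y + 4)^2*(y - 1)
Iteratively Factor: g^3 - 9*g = (g - 3)*(g^2 + 3*g) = g*(g - 3)*(g + 3)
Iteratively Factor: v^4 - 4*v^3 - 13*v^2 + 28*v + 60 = (v - 3)*(v^3 - v^2 - 16*v - 20) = (v - 5)*(v - 3)*(v^2 + 4*v + 4) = (v - 5)*(v - 3)*(v + 2)*(v + 2)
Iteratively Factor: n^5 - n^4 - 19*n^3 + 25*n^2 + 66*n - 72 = (n - 3)*(n^4 + 2*n^3 - 13*n^2 - 14*n + 24) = (n - 3)*(n + 4)*(n^3 - 2*n^2 - 5*n + 6) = (n - 3)*(n - 1)*(n + 4)*(n^2 - n - 6) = (n - 3)*(n - 1)*(n + 2)*(n + 4)*(n - 3)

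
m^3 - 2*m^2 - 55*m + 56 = (m - 8)*(m - 1)*(m + 7)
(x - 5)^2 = x^2 - 10*x + 25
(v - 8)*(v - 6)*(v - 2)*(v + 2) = v^4 - 14*v^3 + 44*v^2 + 56*v - 192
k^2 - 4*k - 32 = (k - 8)*(k + 4)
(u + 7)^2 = u^2 + 14*u + 49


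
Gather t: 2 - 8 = -6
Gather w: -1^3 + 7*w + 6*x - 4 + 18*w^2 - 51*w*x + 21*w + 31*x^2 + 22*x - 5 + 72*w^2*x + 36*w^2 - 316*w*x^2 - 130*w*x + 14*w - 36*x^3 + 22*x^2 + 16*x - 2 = w^2*(72*x + 54) + w*(-316*x^2 - 181*x + 42) - 36*x^3 + 53*x^2 + 44*x - 12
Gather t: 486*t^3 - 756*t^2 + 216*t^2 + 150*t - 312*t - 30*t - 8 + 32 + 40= 486*t^3 - 540*t^2 - 192*t + 64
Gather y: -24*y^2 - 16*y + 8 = -24*y^2 - 16*y + 8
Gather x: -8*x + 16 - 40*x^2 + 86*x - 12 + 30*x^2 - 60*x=-10*x^2 + 18*x + 4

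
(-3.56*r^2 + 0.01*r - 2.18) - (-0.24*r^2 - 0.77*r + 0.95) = -3.32*r^2 + 0.78*r - 3.13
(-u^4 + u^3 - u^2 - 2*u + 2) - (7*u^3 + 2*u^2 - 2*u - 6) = -u^4 - 6*u^3 - 3*u^2 + 8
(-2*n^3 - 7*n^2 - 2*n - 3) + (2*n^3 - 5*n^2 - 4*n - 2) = -12*n^2 - 6*n - 5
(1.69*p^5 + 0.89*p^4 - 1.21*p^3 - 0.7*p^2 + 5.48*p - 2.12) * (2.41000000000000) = 4.0729*p^5 + 2.1449*p^4 - 2.9161*p^3 - 1.687*p^2 + 13.2068*p - 5.1092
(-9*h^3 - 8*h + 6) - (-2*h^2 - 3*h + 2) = -9*h^3 + 2*h^2 - 5*h + 4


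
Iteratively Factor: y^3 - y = (y - 1)*(y^2 + y) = y*(y - 1)*(y + 1)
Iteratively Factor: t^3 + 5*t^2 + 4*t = (t + 4)*(t^2 + t) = t*(t + 4)*(t + 1)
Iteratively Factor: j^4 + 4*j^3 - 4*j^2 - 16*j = (j + 2)*(j^3 + 2*j^2 - 8*j) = (j + 2)*(j + 4)*(j^2 - 2*j) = (j - 2)*(j + 2)*(j + 4)*(j)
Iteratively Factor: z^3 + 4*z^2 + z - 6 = (z + 2)*(z^2 + 2*z - 3) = (z + 2)*(z + 3)*(z - 1)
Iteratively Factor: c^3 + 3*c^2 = (c)*(c^2 + 3*c) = c*(c + 3)*(c)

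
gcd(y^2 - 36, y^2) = 1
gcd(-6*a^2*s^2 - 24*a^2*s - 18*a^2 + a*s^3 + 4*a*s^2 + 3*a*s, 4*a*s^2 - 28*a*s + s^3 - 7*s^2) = 1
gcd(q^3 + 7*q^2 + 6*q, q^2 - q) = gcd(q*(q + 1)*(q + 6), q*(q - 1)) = q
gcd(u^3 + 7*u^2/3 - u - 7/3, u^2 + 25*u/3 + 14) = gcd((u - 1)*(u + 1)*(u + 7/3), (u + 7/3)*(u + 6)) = u + 7/3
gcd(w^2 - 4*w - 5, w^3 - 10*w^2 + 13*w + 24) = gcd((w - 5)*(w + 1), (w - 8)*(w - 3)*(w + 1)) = w + 1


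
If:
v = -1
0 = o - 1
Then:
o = 1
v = -1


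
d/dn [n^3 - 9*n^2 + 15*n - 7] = 3*n^2 - 18*n + 15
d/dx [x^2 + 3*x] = 2*x + 3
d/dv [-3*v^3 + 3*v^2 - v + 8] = -9*v^2 + 6*v - 1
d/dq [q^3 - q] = 3*q^2 - 1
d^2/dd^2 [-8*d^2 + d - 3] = -16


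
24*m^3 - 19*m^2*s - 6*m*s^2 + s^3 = (-8*m + s)*(-m + s)*(3*m + s)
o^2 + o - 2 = (o - 1)*(o + 2)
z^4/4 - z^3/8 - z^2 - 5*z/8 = z*(z/4 + 1/4)*(z - 5/2)*(z + 1)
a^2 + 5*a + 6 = (a + 2)*(a + 3)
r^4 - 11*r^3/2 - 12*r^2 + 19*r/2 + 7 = (r - 7)*(r - 1)*(r + 1/2)*(r + 2)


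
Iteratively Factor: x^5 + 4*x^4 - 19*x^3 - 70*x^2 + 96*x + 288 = (x + 4)*(x^4 - 19*x^2 + 6*x + 72) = (x + 4)^2*(x^3 - 4*x^2 - 3*x + 18) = (x - 3)*(x + 4)^2*(x^2 - x - 6) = (x - 3)^2*(x + 4)^2*(x + 2)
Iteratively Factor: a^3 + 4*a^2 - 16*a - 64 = (a - 4)*(a^2 + 8*a + 16) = (a - 4)*(a + 4)*(a + 4)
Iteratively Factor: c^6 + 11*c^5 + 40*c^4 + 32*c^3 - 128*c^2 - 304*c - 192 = (c + 3)*(c^5 + 8*c^4 + 16*c^3 - 16*c^2 - 80*c - 64) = (c + 2)*(c + 3)*(c^4 + 6*c^3 + 4*c^2 - 24*c - 32) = (c + 2)^2*(c + 3)*(c^3 + 4*c^2 - 4*c - 16) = (c + 2)^2*(c + 3)*(c + 4)*(c^2 - 4) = (c - 2)*(c + 2)^2*(c + 3)*(c + 4)*(c + 2)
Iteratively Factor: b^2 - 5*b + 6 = (b - 2)*(b - 3)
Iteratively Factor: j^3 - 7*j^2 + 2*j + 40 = (j - 5)*(j^2 - 2*j - 8) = (j - 5)*(j + 2)*(j - 4)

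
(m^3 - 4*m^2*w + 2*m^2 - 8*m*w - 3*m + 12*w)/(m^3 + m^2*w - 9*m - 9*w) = (m^2 - 4*m*w - m + 4*w)/(m^2 + m*w - 3*m - 3*w)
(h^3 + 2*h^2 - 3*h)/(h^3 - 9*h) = (h - 1)/(h - 3)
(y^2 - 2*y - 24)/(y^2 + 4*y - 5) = (y^2 - 2*y - 24)/(y^2 + 4*y - 5)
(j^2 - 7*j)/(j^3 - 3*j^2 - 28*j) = 1/(j + 4)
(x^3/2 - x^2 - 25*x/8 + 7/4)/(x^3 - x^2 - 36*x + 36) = (x^3/2 - x^2 - 25*x/8 + 7/4)/(x^3 - x^2 - 36*x + 36)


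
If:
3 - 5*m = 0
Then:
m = 3/5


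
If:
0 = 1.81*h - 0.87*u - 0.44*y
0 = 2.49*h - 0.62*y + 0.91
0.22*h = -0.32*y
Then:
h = -0.31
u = -0.76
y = 0.21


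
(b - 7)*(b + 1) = b^2 - 6*b - 7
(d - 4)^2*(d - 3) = d^3 - 11*d^2 + 40*d - 48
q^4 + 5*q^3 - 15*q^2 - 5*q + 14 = (q - 2)*(q - 1)*(q + 1)*(q + 7)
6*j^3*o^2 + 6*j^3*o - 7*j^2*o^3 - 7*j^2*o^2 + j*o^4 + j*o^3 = o*(-6*j + o)*(-j + o)*(j*o + j)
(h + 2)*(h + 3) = h^2 + 5*h + 6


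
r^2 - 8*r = r*(r - 8)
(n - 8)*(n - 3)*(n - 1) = n^3 - 12*n^2 + 35*n - 24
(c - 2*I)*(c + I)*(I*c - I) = I*c^3 + c^2 - I*c^2 - c + 2*I*c - 2*I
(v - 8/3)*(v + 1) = v^2 - 5*v/3 - 8/3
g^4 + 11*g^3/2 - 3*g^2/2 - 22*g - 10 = (g - 2)*(g + 5)*(sqrt(2)*g/2 + sqrt(2))*(sqrt(2)*g + sqrt(2)/2)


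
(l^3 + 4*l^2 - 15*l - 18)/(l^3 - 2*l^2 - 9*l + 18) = (l^2 + 7*l + 6)/(l^2 + l - 6)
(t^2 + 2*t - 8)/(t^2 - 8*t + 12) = (t + 4)/(t - 6)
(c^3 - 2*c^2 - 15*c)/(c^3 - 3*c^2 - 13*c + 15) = c/(c - 1)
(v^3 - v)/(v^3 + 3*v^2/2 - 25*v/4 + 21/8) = 8*v*(v^2 - 1)/(8*v^3 + 12*v^2 - 50*v + 21)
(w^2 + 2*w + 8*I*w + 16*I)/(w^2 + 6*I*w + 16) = (w + 2)/(w - 2*I)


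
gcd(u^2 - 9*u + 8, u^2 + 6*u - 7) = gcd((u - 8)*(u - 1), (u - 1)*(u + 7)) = u - 1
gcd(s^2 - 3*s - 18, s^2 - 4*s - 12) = s - 6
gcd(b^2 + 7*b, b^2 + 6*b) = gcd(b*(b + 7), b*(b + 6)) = b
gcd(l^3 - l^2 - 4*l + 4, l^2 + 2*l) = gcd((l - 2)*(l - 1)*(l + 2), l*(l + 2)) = l + 2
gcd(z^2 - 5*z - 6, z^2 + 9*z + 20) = 1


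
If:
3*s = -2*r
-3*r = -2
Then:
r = 2/3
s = -4/9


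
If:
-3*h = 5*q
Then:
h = -5*q/3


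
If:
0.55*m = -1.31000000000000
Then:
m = -2.38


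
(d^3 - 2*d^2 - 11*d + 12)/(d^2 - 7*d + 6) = (d^2 - d - 12)/(d - 6)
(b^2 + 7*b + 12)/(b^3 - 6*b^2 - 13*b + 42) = (b + 4)/(b^2 - 9*b + 14)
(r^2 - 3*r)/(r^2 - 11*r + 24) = r/(r - 8)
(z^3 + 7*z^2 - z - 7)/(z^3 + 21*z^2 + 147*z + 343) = (z^2 - 1)/(z^2 + 14*z + 49)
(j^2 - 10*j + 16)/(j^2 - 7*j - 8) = (j - 2)/(j + 1)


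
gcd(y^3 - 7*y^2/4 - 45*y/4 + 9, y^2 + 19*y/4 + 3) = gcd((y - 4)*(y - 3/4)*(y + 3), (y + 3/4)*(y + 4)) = 1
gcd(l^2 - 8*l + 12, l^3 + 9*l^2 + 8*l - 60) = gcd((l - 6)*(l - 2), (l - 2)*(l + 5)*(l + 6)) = l - 2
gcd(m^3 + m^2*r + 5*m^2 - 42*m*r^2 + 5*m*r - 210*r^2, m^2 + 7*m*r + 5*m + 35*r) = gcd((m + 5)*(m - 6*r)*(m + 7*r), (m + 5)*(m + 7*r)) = m^2 + 7*m*r + 5*m + 35*r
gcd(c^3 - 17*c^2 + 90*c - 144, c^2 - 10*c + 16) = c - 8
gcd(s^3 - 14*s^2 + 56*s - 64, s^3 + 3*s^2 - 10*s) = s - 2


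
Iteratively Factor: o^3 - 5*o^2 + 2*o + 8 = (o + 1)*(o^2 - 6*o + 8) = (o - 2)*(o + 1)*(o - 4)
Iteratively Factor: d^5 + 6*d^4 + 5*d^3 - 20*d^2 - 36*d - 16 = (d + 4)*(d^4 + 2*d^3 - 3*d^2 - 8*d - 4) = (d + 1)*(d + 4)*(d^3 + d^2 - 4*d - 4) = (d + 1)*(d + 2)*(d + 4)*(d^2 - d - 2) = (d - 2)*(d + 1)*(d + 2)*(d + 4)*(d + 1)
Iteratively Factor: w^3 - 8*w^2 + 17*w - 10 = (w - 2)*(w^2 - 6*w + 5) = (w - 5)*(w - 2)*(w - 1)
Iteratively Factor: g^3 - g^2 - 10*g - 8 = (g - 4)*(g^2 + 3*g + 2) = (g - 4)*(g + 1)*(g + 2)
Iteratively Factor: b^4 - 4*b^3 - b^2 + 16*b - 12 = (b - 3)*(b^3 - b^2 - 4*b + 4) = (b - 3)*(b - 1)*(b^2 - 4) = (b - 3)*(b - 2)*(b - 1)*(b + 2)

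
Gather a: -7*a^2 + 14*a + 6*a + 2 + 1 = -7*a^2 + 20*a + 3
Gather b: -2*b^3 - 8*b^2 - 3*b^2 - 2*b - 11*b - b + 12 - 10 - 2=-2*b^3 - 11*b^2 - 14*b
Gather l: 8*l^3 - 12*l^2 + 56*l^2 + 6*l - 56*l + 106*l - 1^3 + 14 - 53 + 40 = 8*l^3 + 44*l^2 + 56*l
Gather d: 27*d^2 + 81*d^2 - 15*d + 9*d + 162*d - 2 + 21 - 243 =108*d^2 + 156*d - 224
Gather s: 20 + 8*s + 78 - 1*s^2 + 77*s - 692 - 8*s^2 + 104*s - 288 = -9*s^2 + 189*s - 882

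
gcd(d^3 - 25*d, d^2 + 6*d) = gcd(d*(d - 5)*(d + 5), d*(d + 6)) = d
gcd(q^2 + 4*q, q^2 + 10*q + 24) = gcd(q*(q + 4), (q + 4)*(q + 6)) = q + 4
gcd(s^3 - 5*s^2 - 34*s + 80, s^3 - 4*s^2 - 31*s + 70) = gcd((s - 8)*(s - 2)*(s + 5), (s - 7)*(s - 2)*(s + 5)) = s^2 + 3*s - 10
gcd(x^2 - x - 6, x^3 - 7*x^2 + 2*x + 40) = x + 2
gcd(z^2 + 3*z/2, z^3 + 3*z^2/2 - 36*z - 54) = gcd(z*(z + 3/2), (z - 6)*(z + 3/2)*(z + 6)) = z + 3/2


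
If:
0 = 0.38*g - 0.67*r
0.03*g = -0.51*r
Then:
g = 0.00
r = 0.00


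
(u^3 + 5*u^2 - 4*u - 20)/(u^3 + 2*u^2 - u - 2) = (u^2 + 3*u - 10)/(u^2 - 1)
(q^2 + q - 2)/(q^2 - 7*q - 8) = (-q^2 - q + 2)/(-q^2 + 7*q + 8)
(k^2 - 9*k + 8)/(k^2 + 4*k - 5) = (k - 8)/(k + 5)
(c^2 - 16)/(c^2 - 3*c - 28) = (c - 4)/(c - 7)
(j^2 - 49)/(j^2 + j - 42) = (j - 7)/(j - 6)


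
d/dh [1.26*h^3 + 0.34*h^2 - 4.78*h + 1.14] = 3.78*h^2 + 0.68*h - 4.78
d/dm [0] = 0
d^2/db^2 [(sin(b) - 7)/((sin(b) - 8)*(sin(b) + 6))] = (-sin(b)^5 + 26*sin(b)^4 - 328*sin(b)^3 + 1426*sin(b)^2 - 2604*sin(b) - 920)/((sin(b) - 8)^3*(sin(b) + 6)^3)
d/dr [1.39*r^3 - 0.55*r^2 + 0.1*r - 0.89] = 4.17*r^2 - 1.1*r + 0.1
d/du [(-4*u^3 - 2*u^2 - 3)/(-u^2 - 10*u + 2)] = 2*(2*u^4 + 40*u^3 - 2*u^2 - 7*u - 15)/(u^4 + 20*u^3 + 96*u^2 - 40*u + 4)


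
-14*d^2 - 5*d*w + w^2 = (-7*d + w)*(2*d + w)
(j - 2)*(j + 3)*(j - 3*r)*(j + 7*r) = j^4 + 4*j^3*r + j^3 - 21*j^2*r^2 + 4*j^2*r - 6*j^2 - 21*j*r^2 - 24*j*r + 126*r^2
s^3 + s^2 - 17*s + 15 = (s - 3)*(s - 1)*(s + 5)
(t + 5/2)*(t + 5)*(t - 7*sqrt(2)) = t^3 - 7*sqrt(2)*t^2 + 15*t^2/2 - 105*sqrt(2)*t/2 + 25*t/2 - 175*sqrt(2)/2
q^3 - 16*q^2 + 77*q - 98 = (q - 7)^2*(q - 2)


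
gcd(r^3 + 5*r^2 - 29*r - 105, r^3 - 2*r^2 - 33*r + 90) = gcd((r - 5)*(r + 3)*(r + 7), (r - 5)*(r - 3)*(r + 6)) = r - 5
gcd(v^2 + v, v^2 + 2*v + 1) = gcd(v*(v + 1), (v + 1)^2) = v + 1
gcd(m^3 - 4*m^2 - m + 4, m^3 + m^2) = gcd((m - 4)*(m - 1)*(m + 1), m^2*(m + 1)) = m + 1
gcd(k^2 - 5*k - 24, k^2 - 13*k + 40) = k - 8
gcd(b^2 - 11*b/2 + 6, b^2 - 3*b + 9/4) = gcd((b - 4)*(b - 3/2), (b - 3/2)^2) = b - 3/2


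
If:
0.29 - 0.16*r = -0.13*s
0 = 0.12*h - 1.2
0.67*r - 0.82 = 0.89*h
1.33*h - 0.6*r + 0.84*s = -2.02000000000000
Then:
No Solution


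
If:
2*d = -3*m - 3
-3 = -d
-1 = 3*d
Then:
No Solution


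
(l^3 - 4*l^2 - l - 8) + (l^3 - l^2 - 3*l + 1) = 2*l^3 - 5*l^2 - 4*l - 7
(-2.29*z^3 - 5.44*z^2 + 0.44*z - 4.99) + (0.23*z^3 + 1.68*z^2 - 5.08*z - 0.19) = -2.06*z^3 - 3.76*z^2 - 4.64*z - 5.18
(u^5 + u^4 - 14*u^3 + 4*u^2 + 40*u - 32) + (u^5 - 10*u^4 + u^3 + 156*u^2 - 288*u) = 2*u^5 - 9*u^4 - 13*u^3 + 160*u^2 - 248*u - 32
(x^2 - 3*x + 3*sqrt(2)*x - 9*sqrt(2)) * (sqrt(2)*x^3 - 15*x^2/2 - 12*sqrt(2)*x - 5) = sqrt(2)*x^5 - 3*sqrt(2)*x^4 - 3*x^4/2 - 69*sqrt(2)*x^3/2 + 9*x^3/2 - 77*x^2 + 207*sqrt(2)*x^2/2 - 15*sqrt(2)*x + 231*x + 45*sqrt(2)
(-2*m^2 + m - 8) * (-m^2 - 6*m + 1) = 2*m^4 + 11*m^3 + 49*m - 8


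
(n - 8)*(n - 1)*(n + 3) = n^3 - 6*n^2 - 19*n + 24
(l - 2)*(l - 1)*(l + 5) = l^3 + 2*l^2 - 13*l + 10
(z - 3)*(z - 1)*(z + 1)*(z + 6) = z^4 + 3*z^3 - 19*z^2 - 3*z + 18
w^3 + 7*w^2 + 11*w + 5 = (w + 1)^2*(w + 5)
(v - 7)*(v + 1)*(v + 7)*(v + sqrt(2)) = v^4 + v^3 + sqrt(2)*v^3 - 49*v^2 + sqrt(2)*v^2 - 49*sqrt(2)*v - 49*v - 49*sqrt(2)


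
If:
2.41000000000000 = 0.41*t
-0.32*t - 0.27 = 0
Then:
No Solution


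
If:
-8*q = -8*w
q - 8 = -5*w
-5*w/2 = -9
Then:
No Solution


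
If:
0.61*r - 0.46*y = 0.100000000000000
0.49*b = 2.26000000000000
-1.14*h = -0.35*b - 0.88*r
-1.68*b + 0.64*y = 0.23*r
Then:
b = 4.61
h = 11.26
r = 12.75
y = 16.69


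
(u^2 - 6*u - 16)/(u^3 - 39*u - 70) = (u - 8)/(u^2 - 2*u - 35)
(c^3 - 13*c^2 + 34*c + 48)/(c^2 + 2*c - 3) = (c^3 - 13*c^2 + 34*c + 48)/(c^2 + 2*c - 3)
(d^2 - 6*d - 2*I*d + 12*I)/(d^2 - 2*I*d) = (d - 6)/d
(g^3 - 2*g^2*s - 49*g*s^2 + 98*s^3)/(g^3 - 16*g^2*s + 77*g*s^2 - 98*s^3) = (-g - 7*s)/(-g + 7*s)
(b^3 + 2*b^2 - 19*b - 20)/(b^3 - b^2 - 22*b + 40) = (b + 1)/(b - 2)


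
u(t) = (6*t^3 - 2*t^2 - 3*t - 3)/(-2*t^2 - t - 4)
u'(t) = (4*t + 1)*(6*t^3 - 2*t^2 - 3*t - 3)/(-2*t^2 - t - 4)^2 + (18*t^2 - 4*t - 3)/(-2*t^2 - t - 4) = (-12*t^4 - 12*t^3 - 76*t^2 + 4*t + 9)/(4*t^4 + 4*t^3 + 17*t^2 + 8*t + 16)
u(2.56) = -3.91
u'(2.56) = -3.09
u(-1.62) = 3.79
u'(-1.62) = -3.93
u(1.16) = -0.02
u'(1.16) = -2.09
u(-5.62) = 18.10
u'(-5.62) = -3.23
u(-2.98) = 9.08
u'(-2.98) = -3.70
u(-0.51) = 0.69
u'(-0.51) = -0.75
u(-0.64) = 0.83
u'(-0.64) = -1.35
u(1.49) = -0.80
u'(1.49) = -2.56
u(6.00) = -14.67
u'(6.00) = -3.10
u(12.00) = -33.03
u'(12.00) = -3.03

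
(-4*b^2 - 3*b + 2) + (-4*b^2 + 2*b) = -8*b^2 - b + 2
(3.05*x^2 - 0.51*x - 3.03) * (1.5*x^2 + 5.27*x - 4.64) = 4.575*x^4 + 15.3085*x^3 - 21.3847*x^2 - 13.6017*x + 14.0592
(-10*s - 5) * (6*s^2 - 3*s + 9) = -60*s^3 - 75*s - 45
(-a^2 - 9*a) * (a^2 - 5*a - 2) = -a^4 - 4*a^3 + 47*a^2 + 18*a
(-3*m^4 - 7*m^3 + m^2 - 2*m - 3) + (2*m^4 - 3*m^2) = -m^4 - 7*m^3 - 2*m^2 - 2*m - 3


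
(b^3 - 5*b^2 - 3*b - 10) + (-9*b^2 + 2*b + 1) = b^3 - 14*b^2 - b - 9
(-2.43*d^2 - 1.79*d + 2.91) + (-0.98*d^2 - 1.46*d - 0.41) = -3.41*d^2 - 3.25*d + 2.5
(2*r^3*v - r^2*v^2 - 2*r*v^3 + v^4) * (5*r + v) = 10*r^4*v - 3*r^3*v^2 - 11*r^2*v^3 + 3*r*v^4 + v^5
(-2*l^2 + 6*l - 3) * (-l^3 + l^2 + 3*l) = 2*l^5 - 8*l^4 + 3*l^3 + 15*l^2 - 9*l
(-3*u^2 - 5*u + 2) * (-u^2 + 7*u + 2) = 3*u^4 - 16*u^3 - 43*u^2 + 4*u + 4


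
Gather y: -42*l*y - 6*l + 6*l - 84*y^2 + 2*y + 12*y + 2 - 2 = -84*y^2 + y*(14 - 42*l)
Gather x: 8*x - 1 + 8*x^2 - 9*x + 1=8*x^2 - x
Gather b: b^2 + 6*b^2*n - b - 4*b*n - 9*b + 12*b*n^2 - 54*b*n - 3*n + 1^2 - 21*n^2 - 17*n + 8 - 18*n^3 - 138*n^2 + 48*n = b^2*(6*n + 1) + b*(12*n^2 - 58*n - 10) - 18*n^3 - 159*n^2 + 28*n + 9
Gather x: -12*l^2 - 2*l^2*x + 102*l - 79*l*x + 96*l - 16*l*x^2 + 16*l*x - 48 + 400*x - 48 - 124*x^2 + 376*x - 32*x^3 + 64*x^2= -12*l^2 + 198*l - 32*x^3 + x^2*(-16*l - 60) + x*(-2*l^2 - 63*l + 776) - 96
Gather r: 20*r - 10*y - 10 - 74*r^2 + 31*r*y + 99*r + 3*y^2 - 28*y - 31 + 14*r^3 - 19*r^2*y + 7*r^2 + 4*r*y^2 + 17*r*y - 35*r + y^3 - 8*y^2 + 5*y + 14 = 14*r^3 + r^2*(-19*y - 67) + r*(4*y^2 + 48*y + 84) + y^3 - 5*y^2 - 33*y - 27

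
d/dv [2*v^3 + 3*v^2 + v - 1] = 6*v^2 + 6*v + 1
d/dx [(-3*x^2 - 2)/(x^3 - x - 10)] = (6*x*(-x^3 + x + 10) + (3*x^2 - 1)*(3*x^2 + 2))/(-x^3 + x + 10)^2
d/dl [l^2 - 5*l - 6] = 2*l - 5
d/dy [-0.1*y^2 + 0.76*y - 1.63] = 0.76 - 0.2*y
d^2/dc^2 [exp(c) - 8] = exp(c)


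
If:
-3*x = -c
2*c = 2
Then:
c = 1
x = 1/3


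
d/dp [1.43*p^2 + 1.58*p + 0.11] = 2.86*p + 1.58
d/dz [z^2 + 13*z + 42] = 2*z + 13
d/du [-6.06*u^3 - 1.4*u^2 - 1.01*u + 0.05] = -18.18*u^2 - 2.8*u - 1.01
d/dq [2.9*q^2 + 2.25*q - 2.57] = 5.8*q + 2.25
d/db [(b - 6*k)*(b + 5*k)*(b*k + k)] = k*(3*b^2 - 2*b*k + 2*b - 30*k^2 - k)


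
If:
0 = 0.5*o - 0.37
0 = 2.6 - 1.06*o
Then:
No Solution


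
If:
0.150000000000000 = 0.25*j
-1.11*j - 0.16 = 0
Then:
No Solution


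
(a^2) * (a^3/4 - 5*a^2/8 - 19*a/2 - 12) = a^5/4 - 5*a^4/8 - 19*a^3/2 - 12*a^2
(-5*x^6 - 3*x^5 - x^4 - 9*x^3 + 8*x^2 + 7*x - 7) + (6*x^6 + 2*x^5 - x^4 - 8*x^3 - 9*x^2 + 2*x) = x^6 - x^5 - 2*x^4 - 17*x^3 - x^2 + 9*x - 7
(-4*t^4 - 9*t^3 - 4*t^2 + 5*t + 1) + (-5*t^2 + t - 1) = -4*t^4 - 9*t^3 - 9*t^2 + 6*t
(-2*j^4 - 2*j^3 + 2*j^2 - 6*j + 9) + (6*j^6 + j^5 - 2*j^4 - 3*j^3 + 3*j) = 6*j^6 + j^5 - 4*j^4 - 5*j^3 + 2*j^2 - 3*j + 9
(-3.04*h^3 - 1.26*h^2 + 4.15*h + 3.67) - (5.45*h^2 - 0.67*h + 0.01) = -3.04*h^3 - 6.71*h^2 + 4.82*h + 3.66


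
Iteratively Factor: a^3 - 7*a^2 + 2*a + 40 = (a + 2)*(a^2 - 9*a + 20) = (a - 5)*(a + 2)*(a - 4)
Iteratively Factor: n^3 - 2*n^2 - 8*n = (n)*(n^2 - 2*n - 8) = n*(n - 4)*(n + 2)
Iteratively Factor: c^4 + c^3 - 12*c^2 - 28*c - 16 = (c + 1)*(c^3 - 12*c - 16) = (c - 4)*(c + 1)*(c^2 + 4*c + 4) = (c - 4)*(c + 1)*(c + 2)*(c + 2)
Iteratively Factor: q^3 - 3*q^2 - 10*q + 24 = (q + 3)*(q^2 - 6*q + 8) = (q - 2)*(q + 3)*(q - 4)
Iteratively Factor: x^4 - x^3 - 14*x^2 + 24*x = (x)*(x^3 - x^2 - 14*x + 24) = x*(x + 4)*(x^2 - 5*x + 6) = x*(x - 3)*(x + 4)*(x - 2)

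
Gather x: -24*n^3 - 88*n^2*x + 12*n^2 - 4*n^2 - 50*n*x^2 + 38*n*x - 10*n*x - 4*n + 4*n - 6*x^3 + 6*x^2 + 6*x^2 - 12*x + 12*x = -24*n^3 + 8*n^2 - 6*x^3 + x^2*(12 - 50*n) + x*(-88*n^2 + 28*n)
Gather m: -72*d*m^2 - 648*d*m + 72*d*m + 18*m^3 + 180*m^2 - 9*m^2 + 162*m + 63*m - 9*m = 18*m^3 + m^2*(171 - 72*d) + m*(216 - 576*d)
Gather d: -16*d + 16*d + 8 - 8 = 0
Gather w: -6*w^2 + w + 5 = -6*w^2 + w + 5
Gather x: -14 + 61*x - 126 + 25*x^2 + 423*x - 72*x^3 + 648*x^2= -72*x^3 + 673*x^2 + 484*x - 140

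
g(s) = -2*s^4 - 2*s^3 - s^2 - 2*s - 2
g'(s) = -8*s^3 - 6*s^2 - 2*s - 2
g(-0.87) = -0.85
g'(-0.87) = 0.47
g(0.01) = -2.02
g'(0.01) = -2.02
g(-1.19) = -1.68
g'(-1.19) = 5.36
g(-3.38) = -190.47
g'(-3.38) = 245.13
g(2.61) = -142.40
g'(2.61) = -190.33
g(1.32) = -17.05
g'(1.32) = -33.49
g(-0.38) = -1.32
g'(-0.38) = -1.67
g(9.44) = -17674.93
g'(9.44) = -7285.42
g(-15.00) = -94697.00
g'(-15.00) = 25678.00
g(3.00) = -233.00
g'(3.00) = -278.00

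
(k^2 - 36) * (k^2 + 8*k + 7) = k^4 + 8*k^3 - 29*k^2 - 288*k - 252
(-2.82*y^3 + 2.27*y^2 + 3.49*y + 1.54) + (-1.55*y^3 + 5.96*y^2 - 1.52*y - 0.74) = -4.37*y^3 + 8.23*y^2 + 1.97*y + 0.8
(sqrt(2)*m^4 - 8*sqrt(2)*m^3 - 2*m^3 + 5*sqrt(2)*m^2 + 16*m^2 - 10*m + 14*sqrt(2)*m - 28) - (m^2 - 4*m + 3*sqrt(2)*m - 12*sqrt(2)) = sqrt(2)*m^4 - 8*sqrt(2)*m^3 - 2*m^3 + 5*sqrt(2)*m^2 + 15*m^2 - 6*m + 11*sqrt(2)*m - 28 + 12*sqrt(2)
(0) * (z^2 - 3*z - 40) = 0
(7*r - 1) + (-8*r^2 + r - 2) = -8*r^2 + 8*r - 3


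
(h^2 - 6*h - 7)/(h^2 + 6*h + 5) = (h - 7)/(h + 5)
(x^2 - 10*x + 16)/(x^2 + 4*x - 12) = (x - 8)/(x + 6)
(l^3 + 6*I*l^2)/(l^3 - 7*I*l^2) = (l + 6*I)/(l - 7*I)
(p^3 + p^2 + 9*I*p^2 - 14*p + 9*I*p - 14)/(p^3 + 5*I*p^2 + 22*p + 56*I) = (p + 1)/(p - 4*I)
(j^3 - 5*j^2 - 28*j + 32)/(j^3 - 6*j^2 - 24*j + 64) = (j - 1)/(j - 2)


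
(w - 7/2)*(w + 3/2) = w^2 - 2*w - 21/4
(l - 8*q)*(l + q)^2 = l^3 - 6*l^2*q - 15*l*q^2 - 8*q^3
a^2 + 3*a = a*(a + 3)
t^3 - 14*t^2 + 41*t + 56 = (t - 8)*(t - 7)*(t + 1)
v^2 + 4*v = v*(v + 4)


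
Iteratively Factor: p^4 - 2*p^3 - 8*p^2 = (p + 2)*(p^3 - 4*p^2) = p*(p + 2)*(p^2 - 4*p) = p*(p - 4)*(p + 2)*(p)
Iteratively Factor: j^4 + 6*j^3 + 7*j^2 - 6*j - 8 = (j + 1)*(j^3 + 5*j^2 + 2*j - 8) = (j + 1)*(j + 4)*(j^2 + j - 2) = (j + 1)*(j + 2)*(j + 4)*(j - 1)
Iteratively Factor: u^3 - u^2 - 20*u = (u - 5)*(u^2 + 4*u) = u*(u - 5)*(u + 4)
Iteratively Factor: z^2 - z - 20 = (z + 4)*(z - 5)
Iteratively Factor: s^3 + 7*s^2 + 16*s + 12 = (s + 2)*(s^2 + 5*s + 6) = (s + 2)^2*(s + 3)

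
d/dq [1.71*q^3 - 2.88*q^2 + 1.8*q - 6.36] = 5.13*q^2 - 5.76*q + 1.8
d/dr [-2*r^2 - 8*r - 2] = -4*r - 8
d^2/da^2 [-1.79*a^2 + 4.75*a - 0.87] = -3.58000000000000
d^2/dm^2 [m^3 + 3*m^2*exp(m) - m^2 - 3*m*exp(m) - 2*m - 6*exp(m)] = 3*m^2*exp(m) + 9*m*exp(m) + 6*m - 6*exp(m) - 2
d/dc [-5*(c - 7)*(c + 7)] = -10*c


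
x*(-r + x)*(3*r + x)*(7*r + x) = -21*r^3*x + 11*r^2*x^2 + 9*r*x^3 + x^4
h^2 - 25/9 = (h - 5/3)*(h + 5/3)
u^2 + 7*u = u*(u + 7)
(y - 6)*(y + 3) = y^2 - 3*y - 18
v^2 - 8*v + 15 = (v - 5)*(v - 3)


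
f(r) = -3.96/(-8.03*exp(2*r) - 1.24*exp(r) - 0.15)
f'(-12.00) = 0.00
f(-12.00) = 26.40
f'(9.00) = 0.00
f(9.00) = 0.00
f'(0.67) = -0.23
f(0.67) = 0.12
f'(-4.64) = -2.01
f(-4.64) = 24.34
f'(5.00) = -0.00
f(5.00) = 0.00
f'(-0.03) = -0.81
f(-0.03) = 0.44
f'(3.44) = -0.00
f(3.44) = 0.00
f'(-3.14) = -6.93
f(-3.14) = 18.11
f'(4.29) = -0.00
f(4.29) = 0.00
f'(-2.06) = -8.63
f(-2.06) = 9.03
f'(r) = -3.96*(16.06*exp(2*r) + 1.24*exp(r))/(-8.03*exp(2*r) - 1.24*exp(r) - 0.15)^2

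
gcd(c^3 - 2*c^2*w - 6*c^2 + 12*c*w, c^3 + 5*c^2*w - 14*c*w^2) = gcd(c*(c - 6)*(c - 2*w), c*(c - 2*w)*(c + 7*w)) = -c^2 + 2*c*w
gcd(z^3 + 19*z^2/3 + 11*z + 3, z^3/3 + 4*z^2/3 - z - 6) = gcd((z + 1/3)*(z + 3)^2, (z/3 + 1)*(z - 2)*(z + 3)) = z^2 + 6*z + 9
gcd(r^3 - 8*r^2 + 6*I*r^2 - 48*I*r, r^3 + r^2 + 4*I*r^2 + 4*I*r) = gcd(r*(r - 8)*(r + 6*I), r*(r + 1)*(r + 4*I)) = r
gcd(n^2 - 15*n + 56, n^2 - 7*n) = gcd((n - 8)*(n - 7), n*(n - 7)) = n - 7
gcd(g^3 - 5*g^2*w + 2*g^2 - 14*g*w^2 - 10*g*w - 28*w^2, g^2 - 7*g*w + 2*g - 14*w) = -g^2 + 7*g*w - 2*g + 14*w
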